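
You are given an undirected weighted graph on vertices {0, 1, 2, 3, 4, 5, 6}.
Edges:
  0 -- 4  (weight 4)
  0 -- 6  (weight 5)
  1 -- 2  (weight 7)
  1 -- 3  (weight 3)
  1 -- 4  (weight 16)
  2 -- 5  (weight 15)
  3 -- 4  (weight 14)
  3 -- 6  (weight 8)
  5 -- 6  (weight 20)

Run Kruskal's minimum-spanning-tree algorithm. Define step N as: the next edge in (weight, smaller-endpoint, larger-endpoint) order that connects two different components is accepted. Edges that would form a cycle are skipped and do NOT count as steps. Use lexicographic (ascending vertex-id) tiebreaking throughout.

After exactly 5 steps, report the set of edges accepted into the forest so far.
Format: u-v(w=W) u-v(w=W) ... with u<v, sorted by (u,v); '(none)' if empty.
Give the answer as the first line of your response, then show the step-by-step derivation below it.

0-4(w=4) 0-6(w=5) 1-2(w=7) 1-3(w=3) 3-6(w=8)

step 1: add edge 1-3 (w=3); MST = {1-3(w=3)}
step 2: add edge 0-4 (w=4); MST = {0-4(w=4) 1-3(w=3)}
step 3: add edge 0-6 (w=5); MST = {0-4(w=4) 0-6(w=5) 1-3(w=3)}
step 4: add edge 1-2 (w=7); MST = {0-4(w=4) 0-6(w=5) 1-2(w=7) 1-3(w=3)}
step 5: add edge 3-6 (w=8); MST = {0-4(w=4) 0-6(w=5) 1-2(w=7) 1-3(w=3) 3-6(w=8)}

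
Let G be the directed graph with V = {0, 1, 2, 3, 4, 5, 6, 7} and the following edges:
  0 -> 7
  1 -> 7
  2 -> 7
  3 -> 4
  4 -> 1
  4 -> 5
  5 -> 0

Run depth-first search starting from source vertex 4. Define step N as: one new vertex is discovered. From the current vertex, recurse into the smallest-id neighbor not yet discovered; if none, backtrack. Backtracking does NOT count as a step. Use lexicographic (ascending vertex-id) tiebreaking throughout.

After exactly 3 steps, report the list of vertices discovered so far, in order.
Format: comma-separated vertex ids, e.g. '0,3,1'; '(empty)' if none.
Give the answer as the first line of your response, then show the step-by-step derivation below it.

4,1,7

step 1: discover 4; path=4; order=4
step 2: discover 1; path=4>1; order=4,1
step 3: discover 7; path=4>1>7; order=4,1,7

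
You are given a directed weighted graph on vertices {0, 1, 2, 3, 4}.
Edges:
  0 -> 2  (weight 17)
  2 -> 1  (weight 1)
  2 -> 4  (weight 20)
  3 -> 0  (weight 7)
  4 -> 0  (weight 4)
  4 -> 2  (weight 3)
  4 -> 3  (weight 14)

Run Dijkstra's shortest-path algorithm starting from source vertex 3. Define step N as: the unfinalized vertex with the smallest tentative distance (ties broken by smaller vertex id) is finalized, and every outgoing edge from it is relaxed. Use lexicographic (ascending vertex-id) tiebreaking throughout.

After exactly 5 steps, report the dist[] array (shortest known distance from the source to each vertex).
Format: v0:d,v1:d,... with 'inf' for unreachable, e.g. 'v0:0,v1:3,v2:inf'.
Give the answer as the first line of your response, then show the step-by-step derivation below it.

v0:7,v1:25,v2:24,v3:0,v4:44

step 1: dist = v0:7,v1:inf,v2:inf,v3:0,v4:inf
step 2: dist = v0:7,v1:inf,v2:24,v3:0,v4:inf
step 3: dist = v0:7,v1:25,v2:24,v3:0,v4:44
step 4: dist = v0:7,v1:25,v2:24,v3:0,v4:44
step 5: dist = v0:7,v1:25,v2:24,v3:0,v4:44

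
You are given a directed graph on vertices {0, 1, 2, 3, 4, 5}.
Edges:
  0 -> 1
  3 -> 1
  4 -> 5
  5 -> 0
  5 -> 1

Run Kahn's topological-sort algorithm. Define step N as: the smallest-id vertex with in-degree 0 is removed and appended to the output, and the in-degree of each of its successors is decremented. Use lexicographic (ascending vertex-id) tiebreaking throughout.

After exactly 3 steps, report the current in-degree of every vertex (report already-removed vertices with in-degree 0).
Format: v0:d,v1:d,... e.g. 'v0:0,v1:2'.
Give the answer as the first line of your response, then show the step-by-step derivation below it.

v0:1,v1:2,v2:0,v3:0,v4:0,v5:0

step 1: output 2; order=[2]; indeg=(1,3,0,0,0,1)
step 2: output 3; order=[2,3]; indeg=(1,2,0,0,0,1)
step 3: output 4; order=[2,3,4]; indeg=(1,2,0,0,0,0)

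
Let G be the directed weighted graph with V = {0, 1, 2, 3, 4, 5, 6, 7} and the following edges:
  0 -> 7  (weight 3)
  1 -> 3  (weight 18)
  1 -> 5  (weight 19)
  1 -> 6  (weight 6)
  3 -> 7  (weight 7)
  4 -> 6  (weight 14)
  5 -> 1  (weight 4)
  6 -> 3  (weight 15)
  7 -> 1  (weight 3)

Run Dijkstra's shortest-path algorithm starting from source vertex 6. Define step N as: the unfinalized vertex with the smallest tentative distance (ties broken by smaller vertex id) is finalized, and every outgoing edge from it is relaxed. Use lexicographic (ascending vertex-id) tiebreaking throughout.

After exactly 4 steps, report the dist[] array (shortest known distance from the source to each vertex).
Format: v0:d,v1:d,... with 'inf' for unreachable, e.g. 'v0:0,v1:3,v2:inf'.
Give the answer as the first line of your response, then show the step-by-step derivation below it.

v0:inf,v1:25,v2:inf,v3:15,v4:inf,v5:44,v6:0,v7:22

step 1: dist = v0:inf,v1:inf,v2:inf,v3:15,v4:inf,v5:inf,v6:0,v7:inf
step 2: dist = v0:inf,v1:inf,v2:inf,v3:15,v4:inf,v5:inf,v6:0,v7:22
step 3: dist = v0:inf,v1:25,v2:inf,v3:15,v4:inf,v5:inf,v6:0,v7:22
step 4: dist = v0:inf,v1:25,v2:inf,v3:15,v4:inf,v5:44,v6:0,v7:22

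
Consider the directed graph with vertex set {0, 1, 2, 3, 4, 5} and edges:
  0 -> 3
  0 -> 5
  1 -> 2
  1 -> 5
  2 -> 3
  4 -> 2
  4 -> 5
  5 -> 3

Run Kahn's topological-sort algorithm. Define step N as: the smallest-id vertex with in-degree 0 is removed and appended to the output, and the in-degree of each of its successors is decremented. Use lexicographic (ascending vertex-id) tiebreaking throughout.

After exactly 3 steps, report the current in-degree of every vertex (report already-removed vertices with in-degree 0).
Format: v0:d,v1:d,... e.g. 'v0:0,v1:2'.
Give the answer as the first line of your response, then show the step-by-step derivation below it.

v0:0,v1:0,v2:0,v3:2,v4:0,v5:0

step 1: output 0; order=[0]; indeg=(0,0,2,2,0,2)
step 2: output 1; order=[0,1]; indeg=(0,0,1,2,0,1)
step 3: output 4; order=[0,1,4]; indeg=(0,0,0,2,0,0)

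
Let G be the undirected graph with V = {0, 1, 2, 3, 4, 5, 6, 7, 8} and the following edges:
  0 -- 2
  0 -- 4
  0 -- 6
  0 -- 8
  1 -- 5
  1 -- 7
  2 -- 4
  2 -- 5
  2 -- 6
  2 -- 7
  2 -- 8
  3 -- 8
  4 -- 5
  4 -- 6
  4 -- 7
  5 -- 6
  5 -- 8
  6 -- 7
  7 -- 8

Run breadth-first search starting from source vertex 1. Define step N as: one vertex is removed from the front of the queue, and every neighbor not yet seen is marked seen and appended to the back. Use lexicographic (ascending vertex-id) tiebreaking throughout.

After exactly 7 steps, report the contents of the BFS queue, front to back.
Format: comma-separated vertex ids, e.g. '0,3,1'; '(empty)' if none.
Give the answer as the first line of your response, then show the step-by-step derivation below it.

0,3

step 1: dequeue 1; queue=[5,7]; order=1
step 2: dequeue 5; queue=[7,2,4,6,8]; order=1,5
step 3: dequeue 7; queue=[2,4,6,8]; order=1,5,7
step 4: dequeue 2; queue=[4,6,8,0]; order=1,5,7,2
step 5: dequeue 4; queue=[6,8,0]; order=1,5,7,2,4
step 6: dequeue 6; queue=[8,0]; order=1,5,7,2,4,6
step 7: dequeue 8; queue=[0,3]; order=1,5,7,2,4,6,8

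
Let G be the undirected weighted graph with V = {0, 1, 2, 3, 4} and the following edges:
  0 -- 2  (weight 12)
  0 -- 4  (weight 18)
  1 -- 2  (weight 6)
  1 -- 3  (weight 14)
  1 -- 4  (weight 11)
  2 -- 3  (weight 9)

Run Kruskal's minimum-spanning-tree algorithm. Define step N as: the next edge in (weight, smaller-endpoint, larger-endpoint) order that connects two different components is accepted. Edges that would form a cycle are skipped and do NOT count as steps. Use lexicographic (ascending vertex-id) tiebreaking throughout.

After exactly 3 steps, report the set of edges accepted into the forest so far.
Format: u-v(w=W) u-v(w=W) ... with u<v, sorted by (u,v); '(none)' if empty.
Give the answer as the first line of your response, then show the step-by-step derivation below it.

1-2(w=6) 1-4(w=11) 2-3(w=9)

step 1: add edge 1-2 (w=6); MST = {1-2(w=6)}
step 2: add edge 2-3 (w=9); MST = {1-2(w=6) 2-3(w=9)}
step 3: add edge 1-4 (w=11); MST = {1-2(w=6) 1-4(w=11) 2-3(w=9)}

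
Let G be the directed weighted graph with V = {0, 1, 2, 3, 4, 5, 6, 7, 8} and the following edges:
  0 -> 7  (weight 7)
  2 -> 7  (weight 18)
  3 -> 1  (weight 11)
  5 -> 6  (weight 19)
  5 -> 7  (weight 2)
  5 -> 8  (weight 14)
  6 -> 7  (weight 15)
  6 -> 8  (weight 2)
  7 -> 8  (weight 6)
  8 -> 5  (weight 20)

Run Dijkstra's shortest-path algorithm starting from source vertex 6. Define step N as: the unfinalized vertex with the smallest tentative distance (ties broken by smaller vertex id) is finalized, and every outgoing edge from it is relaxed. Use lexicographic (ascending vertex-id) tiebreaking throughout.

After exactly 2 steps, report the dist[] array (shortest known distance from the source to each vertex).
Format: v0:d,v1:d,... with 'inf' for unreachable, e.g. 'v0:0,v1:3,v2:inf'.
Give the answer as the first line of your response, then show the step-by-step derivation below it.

v0:inf,v1:inf,v2:inf,v3:inf,v4:inf,v5:22,v6:0,v7:15,v8:2

step 1: dist = v0:inf,v1:inf,v2:inf,v3:inf,v4:inf,v5:inf,v6:0,v7:15,v8:2
step 2: dist = v0:inf,v1:inf,v2:inf,v3:inf,v4:inf,v5:22,v6:0,v7:15,v8:2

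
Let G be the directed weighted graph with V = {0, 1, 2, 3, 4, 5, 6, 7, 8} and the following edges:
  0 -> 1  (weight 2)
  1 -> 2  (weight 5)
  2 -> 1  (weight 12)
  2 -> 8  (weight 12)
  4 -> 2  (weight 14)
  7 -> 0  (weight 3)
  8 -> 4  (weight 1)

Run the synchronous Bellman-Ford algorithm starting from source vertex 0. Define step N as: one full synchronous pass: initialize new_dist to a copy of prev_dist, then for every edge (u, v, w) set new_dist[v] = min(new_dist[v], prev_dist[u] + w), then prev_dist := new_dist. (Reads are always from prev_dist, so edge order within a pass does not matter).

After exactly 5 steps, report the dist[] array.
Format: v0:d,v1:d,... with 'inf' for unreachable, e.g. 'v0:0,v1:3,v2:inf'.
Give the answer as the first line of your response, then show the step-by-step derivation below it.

v0:0,v1:2,v2:7,v3:inf,v4:20,v5:inf,v6:inf,v7:inf,v8:19

step 1: dist = v0:0,v1:2,v2:inf,v3:inf,v4:inf,v5:inf,v6:inf,v7:inf,v8:inf
step 2: dist = v0:0,v1:2,v2:7,v3:inf,v4:inf,v5:inf,v6:inf,v7:inf,v8:inf
step 3: dist = v0:0,v1:2,v2:7,v3:inf,v4:inf,v5:inf,v6:inf,v7:inf,v8:19
step 4: dist = v0:0,v1:2,v2:7,v3:inf,v4:20,v5:inf,v6:inf,v7:inf,v8:19
step 5: dist = v0:0,v1:2,v2:7,v3:inf,v4:20,v5:inf,v6:inf,v7:inf,v8:19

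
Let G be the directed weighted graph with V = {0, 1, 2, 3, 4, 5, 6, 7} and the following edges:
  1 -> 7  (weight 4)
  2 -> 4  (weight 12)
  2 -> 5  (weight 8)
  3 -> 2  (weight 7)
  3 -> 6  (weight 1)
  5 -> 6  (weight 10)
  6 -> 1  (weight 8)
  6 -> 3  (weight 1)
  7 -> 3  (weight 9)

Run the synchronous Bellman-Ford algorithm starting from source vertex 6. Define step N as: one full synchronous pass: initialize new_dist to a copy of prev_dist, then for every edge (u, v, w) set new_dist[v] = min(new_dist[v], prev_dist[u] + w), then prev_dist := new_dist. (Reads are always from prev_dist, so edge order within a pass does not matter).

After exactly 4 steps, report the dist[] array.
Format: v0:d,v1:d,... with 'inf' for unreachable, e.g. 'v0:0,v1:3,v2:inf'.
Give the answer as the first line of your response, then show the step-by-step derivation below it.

v0:inf,v1:8,v2:8,v3:1,v4:20,v5:16,v6:0,v7:12

step 1: dist = v0:inf,v1:8,v2:inf,v3:1,v4:inf,v5:inf,v6:0,v7:inf
step 2: dist = v0:inf,v1:8,v2:8,v3:1,v4:inf,v5:inf,v6:0,v7:12
step 3: dist = v0:inf,v1:8,v2:8,v3:1,v4:20,v5:16,v6:0,v7:12
step 4: dist = v0:inf,v1:8,v2:8,v3:1,v4:20,v5:16,v6:0,v7:12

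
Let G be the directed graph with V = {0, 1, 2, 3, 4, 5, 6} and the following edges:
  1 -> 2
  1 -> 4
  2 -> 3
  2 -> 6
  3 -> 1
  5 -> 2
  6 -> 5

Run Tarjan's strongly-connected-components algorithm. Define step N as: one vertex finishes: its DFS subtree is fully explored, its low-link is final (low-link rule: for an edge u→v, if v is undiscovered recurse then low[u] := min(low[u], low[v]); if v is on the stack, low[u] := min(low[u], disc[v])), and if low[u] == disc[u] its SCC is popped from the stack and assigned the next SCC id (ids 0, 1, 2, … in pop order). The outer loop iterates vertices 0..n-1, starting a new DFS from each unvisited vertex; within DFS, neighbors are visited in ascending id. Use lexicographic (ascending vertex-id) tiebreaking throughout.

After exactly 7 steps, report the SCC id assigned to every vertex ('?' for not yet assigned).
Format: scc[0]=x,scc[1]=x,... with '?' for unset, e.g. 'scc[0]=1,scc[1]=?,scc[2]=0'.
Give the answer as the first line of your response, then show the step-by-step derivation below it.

scc[0]=0,scc[1]=2,scc[2]=2,scc[3]=2,scc[4]=1,scc[5]=2,scc[6]=2

step 1: low=(low[0]=0,low[1]=?,low[2]=?,low[3]=?,low[4]=?,low[5]=?,low[6]=?); scc=(scc[0]=0,scc[1]=?,scc[2]=?,scc[3]=?,scc[4]=?,scc[5]=?,scc[6]=?)
step 2: low=(low[0]=0,low[1]=1,low[2]=2,low[3]=1,low[4]=?,low[5]=?,low[6]=?); scc=(scc[0]=0,scc[1]=?,scc[2]=?,scc[3]=?,scc[4]=?,scc[5]=?,scc[6]=?)
step 3: low=(low[0]=0,low[1]=1,low[2]=1,low[3]=1,low[4]=?,low[5]=2,low[6]=4); scc=(scc[0]=0,scc[1]=?,scc[2]=?,scc[3]=?,scc[4]=?,scc[5]=?,scc[6]=?)
step 4: low=(low[0]=0,low[1]=1,low[2]=1,low[3]=1,low[4]=?,low[5]=2,low[6]=2); scc=(scc[0]=0,scc[1]=?,scc[2]=?,scc[3]=?,scc[4]=?,scc[5]=?,scc[6]=?)
step 5: low=(low[0]=0,low[1]=1,low[2]=1,low[3]=1,low[4]=?,low[5]=2,low[6]=2); scc=(scc[0]=0,scc[1]=?,scc[2]=?,scc[3]=?,scc[4]=?,scc[5]=?,scc[6]=?)
step 6: low=(low[0]=0,low[1]=1,low[2]=1,low[3]=1,low[4]=6,low[5]=2,low[6]=2); scc=(scc[0]=0,scc[1]=?,scc[2]=?,scc[3]=?,scc[4]=1,scc[5]=?,scc[6]=?)
step 7: low=(low[0]=0,low[1]=1,low[2]=1,low[3]=1,low[4]=6,low[5]=2,low[6]=2); scc=(scc[0]=0,scc[1]=2,scc[2]=2,scc[3]=2,scc[4]=1,scc[5]=2,scc[6]=2)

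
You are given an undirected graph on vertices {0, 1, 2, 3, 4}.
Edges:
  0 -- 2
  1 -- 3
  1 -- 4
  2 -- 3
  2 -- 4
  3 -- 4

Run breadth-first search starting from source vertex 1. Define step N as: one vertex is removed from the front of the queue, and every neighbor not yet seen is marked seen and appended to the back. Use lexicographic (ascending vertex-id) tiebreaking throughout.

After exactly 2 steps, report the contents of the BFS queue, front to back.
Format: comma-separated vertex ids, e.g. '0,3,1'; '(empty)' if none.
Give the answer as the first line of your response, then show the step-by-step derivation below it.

4,2

step 1: dequeue 1; queue=[3,4]; order=1
step 2: dequeue 3; queue=[4,2]; order=1,3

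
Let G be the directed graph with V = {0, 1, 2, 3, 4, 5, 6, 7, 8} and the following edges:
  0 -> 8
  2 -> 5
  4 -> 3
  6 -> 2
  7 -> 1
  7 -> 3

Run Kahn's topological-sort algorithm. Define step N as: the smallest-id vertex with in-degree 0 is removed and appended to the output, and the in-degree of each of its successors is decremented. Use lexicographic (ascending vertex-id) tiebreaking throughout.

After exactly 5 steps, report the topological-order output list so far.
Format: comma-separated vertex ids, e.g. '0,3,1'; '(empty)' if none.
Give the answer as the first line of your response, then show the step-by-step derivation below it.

0,4,6,2,5

step 1: output 0; order=[0]; indeg=(0,1,1,2,0,1,0,0,0)
step 2: output 4; order=[0,4]; indeg=(0,1,1,1,0,1,0,0,0)
step 3: output 6; order=[0,4,6]; indeg=(0,1,0,1,0,1,0,0,0)
step 4: output 2; order=[0,4,6,2]; indeg=(0,1,0,1,0,0,0,0,0)
step 5: output 5; order=[0,4,6,2,5]; indeg=(0,1,0,1,0,0,0,0,0)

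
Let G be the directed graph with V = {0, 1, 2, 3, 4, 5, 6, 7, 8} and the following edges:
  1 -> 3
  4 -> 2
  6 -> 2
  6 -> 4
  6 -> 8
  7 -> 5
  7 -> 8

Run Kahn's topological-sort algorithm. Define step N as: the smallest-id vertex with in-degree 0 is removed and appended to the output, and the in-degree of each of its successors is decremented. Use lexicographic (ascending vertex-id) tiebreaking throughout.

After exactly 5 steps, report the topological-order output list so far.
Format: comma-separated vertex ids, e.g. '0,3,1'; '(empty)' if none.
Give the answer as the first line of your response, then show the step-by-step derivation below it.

0,1,3,6,4

step 1: output 0; order=[0]; indeg=(0,0,2,1,1,1,0,0,2)
step 2: output 1; order=[0,1]; indeg=(0,0,2,0,1,1,0,0,2)
step 3: output 3; order=[0,1,3]; indeg=(0,0,2,0,1,1,0,0,2)
step 4: output 6; order=[0,1,3,6]; indeg=(0,0,1,0,0,1,0,0,1)
step 5: output 4; order=[0,1,3,6,4]; indeg=(0,0,0,0,0,1,0,0,1)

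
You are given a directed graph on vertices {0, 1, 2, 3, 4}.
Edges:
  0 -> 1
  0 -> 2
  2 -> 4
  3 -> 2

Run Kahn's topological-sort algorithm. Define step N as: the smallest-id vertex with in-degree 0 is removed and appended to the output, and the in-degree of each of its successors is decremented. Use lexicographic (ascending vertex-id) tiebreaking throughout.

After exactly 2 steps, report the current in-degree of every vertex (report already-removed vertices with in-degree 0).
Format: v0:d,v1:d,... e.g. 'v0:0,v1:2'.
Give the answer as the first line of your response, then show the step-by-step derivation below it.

v0:0,v1:0,v2:1,v3:0,v4:1

step 1: output 0; order=[0]; indeg=(0,0,1,0,1)
step 2: output 1; order=[0,1]; indeg=(0,0,1,0,1)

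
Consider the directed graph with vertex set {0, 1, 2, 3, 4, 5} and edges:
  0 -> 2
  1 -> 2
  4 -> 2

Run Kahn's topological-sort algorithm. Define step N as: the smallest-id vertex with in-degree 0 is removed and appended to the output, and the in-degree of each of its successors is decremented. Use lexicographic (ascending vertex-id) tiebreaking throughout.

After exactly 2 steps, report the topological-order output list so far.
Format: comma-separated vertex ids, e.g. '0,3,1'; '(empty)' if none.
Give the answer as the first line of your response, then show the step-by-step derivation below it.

0,1

step 1: output 0; order=[0]; indeg=(0,0,2,0,0,0)
step 2: output 1; order=[0,1]; indeg=(0,0,1,0,0,0)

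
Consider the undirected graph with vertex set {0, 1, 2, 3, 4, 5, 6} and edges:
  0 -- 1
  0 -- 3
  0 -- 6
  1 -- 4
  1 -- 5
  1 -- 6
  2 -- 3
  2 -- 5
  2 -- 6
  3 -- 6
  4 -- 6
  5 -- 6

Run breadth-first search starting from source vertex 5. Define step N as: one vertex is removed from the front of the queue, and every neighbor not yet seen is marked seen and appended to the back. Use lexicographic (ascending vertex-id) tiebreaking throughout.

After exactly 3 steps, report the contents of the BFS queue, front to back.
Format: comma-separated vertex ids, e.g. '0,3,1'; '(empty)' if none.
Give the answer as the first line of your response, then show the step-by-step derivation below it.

6,0,4,3

step 1: dequeue 5; queue=[1,2,6]; order=5
step 2: dequeue 1; queue=[2,6,0,4]; order=5,1
step 3: dequeue 2; queue=[6,0,4,3]; order=5,1,2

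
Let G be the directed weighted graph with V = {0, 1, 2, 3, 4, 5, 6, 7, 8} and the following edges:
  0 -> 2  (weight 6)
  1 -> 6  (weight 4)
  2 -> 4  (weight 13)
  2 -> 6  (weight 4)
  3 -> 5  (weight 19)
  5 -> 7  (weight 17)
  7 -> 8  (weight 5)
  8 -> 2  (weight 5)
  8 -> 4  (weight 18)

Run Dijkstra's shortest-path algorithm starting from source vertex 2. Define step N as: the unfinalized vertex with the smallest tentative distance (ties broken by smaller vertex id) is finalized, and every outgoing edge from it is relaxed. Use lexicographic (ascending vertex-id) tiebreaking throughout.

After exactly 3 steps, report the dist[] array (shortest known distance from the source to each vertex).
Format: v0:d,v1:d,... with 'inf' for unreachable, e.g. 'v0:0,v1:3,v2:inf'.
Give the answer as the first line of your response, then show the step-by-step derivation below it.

v0:inf,v1:inf,v2:0,v3:inf,v4:13,v5:inf,v6:4,v7:inf,v8:inf

step 1: dist = v0:inf,v1:inf,v2:0,v3:inf,v4:13,v5:inf,v6:4,v7:inf,v8:inf
step 2: dist = v0:inf,v1:inf,v2:0,v3:inf,v4:13,v5:inf,v6:4,v7:inf,v8:inf
step 3: dist = v0:inf,v1:inf,v2:0,v3:inf,v4:13,v5:inf,v6:4,v7:inf,v8:inf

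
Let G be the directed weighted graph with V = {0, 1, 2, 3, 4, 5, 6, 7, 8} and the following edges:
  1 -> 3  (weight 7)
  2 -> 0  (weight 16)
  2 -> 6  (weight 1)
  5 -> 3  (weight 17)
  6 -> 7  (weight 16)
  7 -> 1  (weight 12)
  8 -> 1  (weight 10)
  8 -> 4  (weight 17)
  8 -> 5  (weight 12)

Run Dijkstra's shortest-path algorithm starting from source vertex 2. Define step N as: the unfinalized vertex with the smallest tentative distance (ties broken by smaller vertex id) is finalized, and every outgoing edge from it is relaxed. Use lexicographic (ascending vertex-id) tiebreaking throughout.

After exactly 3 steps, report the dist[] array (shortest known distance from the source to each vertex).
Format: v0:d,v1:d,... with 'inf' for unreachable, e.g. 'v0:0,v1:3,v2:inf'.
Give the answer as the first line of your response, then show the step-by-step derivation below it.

v0:16,v1:inf,v2:0,v3:inf,v4:inf,v5:inf,v6:1,v7:17,v8:inf

step 1: dist = v0:16,v1:inf,v2:0,v3:inf,v4:inf,v5:inf,v6:1,v7:inf,v8:inf
step 2: dist = v0:16,v1:inf,v2:0,v3:inf,v4:inf,v5:inf,v6:1,v7:17,v8:inf
step 3: dist = v0:16,v1:inf,v2:0,v3:inf,v4:inf,v5:inf,v6:1,v7:17,v8:inf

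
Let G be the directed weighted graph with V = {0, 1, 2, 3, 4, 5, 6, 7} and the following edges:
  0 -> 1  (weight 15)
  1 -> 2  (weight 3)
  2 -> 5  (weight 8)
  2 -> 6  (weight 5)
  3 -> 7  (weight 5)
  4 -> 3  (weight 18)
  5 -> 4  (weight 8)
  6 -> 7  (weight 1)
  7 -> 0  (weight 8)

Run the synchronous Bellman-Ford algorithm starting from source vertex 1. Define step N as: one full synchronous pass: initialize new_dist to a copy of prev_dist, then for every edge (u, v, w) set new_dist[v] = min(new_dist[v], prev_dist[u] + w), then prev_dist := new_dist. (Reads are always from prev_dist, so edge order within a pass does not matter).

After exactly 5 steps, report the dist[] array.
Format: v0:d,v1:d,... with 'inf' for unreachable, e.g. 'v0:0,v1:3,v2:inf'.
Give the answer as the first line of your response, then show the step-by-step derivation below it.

v0:17,v1:0,v2:3,v3:37,v4:19,v5:11,v6:8,v7:9

step 1: dist = v0:inf,v1:0,v2:3,v3:inf,v4:inf,v5:inf,v6:inf,v7:inf
step 2: dist = v0:inf,v1:0,v2:3,v3:inf,v4:inf,v5:11,v6:8,v7:inf
step 3: dist = v0:inf,v1:0,v2:3,v3:inf,v4:19,v5:11,v6:8,v7:9
step 4: dist = v0:17,v1:0,v2:3,v3:37,v4:19,v5:11,v6:8,v7:9
step 5: dist = v0:17,v1:0,v2:3,v3:37,v4:19,v5:11,v6:8,v7:9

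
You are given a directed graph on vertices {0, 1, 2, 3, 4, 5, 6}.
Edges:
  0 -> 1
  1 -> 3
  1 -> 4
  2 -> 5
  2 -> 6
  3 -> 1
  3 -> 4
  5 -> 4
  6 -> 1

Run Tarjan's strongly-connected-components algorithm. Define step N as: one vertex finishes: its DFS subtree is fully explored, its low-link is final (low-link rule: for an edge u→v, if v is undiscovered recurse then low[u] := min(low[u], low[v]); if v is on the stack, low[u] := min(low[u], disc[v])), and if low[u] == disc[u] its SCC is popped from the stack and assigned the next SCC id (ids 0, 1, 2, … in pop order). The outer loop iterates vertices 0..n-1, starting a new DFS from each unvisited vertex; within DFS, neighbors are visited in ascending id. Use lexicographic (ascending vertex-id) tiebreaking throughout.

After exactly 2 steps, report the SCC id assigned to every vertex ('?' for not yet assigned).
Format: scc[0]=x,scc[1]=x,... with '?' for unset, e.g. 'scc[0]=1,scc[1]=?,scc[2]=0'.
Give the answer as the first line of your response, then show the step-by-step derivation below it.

scc[0]=?,scc[1]=?,scc[2]=?,scc[3]=?,scc[4]=0,scc[5]=?,scc[6]=?

step 1: low=(low[0]=0,low[1]=1,low[2]=?,low[3]=1,low[4]=3,low[5]=?,low[6]=?); scc=(scc[0]=?,scc[1]=?,scc[2]=?,scc[3]=?,scc[4]=0,scc[5]=?,scc[6]=?)
step 2: low=(low[0]=0,low[1]=1,low[2]=?,low[3]=1,low[4]=3,low[5]=?,low[6]=?); scc=(scc[0]=?,scc[1]=?,scc[2]=?,scc[3]=?,scc[4]=0,scc[5]=?,scc[6]=?)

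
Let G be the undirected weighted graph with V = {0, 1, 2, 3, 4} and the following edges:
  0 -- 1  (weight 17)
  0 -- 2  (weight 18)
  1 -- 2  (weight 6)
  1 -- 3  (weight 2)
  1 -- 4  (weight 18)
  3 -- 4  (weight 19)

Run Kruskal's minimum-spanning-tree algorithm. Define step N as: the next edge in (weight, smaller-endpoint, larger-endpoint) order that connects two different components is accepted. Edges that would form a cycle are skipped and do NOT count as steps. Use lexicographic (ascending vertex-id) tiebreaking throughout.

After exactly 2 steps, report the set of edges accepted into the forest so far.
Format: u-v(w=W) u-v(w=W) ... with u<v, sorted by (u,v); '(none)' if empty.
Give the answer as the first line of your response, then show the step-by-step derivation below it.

1-2(w=6) 1-3(w=2)

step 1: add edge 1-3 (w=2); MST = {1-3(w=2)}
step 2: add edge 1-2 (w=6); MST = {1-2(w=6) 1-3(w=2)}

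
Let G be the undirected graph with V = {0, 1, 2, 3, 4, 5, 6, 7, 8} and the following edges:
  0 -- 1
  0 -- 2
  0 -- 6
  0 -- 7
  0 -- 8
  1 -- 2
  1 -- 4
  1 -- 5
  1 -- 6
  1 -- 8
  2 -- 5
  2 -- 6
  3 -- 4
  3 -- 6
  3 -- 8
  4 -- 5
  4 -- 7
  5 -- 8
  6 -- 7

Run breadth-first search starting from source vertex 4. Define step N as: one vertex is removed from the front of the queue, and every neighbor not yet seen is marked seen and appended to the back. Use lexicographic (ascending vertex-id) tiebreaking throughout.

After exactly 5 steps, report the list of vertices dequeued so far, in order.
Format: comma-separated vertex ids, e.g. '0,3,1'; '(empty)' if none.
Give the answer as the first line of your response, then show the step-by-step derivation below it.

4,1,3,5,7

step 1: dequeue 4; queue=[1,3,5,7]; order=4
step 2: dequeue 1; queue=[3,5,7,0,2,6,8]; order=4,1
step 3: dequeue 3; queue=[5,7,0,2,6,8]; order=4,1,3
step 4: dequeue 5; queue=[7,0,2,6,8]; order=4,1,3,5
step 5: dequeue 7; queue=[0,2,6,8]; order=4,1,3,5,7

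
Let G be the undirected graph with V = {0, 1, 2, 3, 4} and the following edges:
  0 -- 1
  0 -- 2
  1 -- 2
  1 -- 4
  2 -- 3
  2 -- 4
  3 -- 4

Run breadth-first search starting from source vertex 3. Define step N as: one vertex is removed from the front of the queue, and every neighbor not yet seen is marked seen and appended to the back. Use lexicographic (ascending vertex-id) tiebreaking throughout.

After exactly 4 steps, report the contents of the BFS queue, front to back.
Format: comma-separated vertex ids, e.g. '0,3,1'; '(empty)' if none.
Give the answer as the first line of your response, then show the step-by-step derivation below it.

1

step 1: dequeue 3; queue=[2,4]; order=3
step 2: dequeue 2; queue=[4,0,1]; order=3,2
step 3: dequeue 4; queue=[0,1]; order=3,2,4
step 4: dequeue 0; queue=[1]; order=3,2,4,0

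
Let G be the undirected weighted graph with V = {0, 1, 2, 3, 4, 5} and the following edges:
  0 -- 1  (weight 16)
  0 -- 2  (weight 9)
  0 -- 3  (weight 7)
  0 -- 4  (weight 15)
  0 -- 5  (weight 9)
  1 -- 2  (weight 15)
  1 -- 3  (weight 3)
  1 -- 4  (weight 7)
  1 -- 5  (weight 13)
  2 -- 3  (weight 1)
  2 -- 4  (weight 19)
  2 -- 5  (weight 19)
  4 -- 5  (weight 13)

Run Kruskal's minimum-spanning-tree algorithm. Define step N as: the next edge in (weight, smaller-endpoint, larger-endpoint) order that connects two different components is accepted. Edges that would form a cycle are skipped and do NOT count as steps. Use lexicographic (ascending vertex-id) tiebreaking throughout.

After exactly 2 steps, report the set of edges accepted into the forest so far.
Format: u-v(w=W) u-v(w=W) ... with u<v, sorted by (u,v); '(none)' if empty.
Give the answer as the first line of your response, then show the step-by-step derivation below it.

1-3(w=3) 2-3(w=1)

step 1: add edge 2-3 (w=1); MST = {2-3(w=1)}
step 2: add edge 1-3 (w=3); MST = {1-3(w=3) 2-3(w=1)}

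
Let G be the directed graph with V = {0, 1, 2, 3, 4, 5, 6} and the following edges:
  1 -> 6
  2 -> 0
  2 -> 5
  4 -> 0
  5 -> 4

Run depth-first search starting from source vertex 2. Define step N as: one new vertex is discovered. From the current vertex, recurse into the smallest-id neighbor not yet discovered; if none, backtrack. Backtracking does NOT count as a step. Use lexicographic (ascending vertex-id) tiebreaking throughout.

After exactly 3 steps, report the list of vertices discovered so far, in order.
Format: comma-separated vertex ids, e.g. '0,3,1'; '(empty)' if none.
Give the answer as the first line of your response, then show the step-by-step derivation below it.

2,0,5

step 1: discover 2; path=2; order=2
step 2: discover 0; path=2>0; order=2,0
step 3: discover 5; path=2>5; order=2,0,5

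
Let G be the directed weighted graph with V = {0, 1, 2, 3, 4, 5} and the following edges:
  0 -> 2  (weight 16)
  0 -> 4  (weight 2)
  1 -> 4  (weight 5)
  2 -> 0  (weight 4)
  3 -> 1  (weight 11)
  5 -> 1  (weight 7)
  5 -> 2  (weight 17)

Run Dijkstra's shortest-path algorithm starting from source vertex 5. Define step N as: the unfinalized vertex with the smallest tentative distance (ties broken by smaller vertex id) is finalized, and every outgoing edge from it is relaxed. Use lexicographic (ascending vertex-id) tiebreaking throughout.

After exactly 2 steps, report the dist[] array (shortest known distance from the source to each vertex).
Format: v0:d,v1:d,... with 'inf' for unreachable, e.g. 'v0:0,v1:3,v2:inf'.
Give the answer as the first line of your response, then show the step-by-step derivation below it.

v0:inf,v1:7,v2:17,v3:inf,v4:12,v5:0

step 1: dist = v0:inf,v1:7,v2:17,v3:inf,v4:inf,v5:0
step 2: dist = v0:inf,v1:7,v2:17,v3:inf,v4:12,v5:0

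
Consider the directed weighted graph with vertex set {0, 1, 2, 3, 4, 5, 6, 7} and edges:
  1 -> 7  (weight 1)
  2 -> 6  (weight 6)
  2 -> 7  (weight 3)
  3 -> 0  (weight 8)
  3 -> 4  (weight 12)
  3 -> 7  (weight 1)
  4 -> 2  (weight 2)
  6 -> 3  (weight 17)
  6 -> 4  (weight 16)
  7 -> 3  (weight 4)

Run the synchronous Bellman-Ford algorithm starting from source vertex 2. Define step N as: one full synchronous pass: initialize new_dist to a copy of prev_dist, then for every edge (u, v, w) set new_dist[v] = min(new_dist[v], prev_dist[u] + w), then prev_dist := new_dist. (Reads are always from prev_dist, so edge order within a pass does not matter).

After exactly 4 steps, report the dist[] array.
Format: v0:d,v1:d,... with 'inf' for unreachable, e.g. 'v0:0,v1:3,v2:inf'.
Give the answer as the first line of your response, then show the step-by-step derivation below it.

v0:15,v1:inf,v2:0,v3:7,v4:19,v5:inf,v6:6,v7:3

step 1: dist = v0:inf,v1:inf,v2:0,v3:inf,v4:inf,v5:inf,v6:6,v7:3
step 2: dist = v0:inf,v1:inf,v2:0,v3:7,v4:22,v5:inf,v6:6,v7:3
step 3: dist = v0:15,v1:inf,v2:0,v3:7,v4:19,v5:inf,v6:6,v7:3
step 4: dist = v0:15,v1:inf,v2:0,v3:7,v4:19,v5:inf,v6:6,v7:3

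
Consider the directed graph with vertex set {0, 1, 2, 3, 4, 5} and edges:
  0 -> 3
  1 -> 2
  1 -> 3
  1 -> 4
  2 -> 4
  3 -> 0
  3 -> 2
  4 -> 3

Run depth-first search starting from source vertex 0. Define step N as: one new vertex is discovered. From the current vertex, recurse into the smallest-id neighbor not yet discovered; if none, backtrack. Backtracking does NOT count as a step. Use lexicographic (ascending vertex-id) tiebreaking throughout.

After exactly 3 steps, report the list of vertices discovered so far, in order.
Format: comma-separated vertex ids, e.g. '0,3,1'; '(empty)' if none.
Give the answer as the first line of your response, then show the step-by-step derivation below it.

0,3,2

step 1: discover 0; path=0; order=0
step 2: discover 3; path=0>3; order=0,3
step 3: discover 2; path=0>3>2; order=0,3,2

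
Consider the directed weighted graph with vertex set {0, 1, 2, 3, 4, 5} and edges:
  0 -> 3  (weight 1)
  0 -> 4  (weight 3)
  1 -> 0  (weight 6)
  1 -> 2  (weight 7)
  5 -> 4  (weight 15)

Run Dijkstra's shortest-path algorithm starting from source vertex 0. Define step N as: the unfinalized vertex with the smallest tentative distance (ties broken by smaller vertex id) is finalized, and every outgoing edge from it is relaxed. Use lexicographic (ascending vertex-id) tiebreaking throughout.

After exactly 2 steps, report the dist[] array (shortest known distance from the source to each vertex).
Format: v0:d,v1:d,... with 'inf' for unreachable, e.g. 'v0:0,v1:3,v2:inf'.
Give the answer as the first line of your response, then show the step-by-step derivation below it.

v0:0,v1:inf,v2:inf,v3:1,v4:3,v5:inf

step 1: dist = v0:0,v1:inf,v2:inf,v3:1,v4:3,v5:inf
step 2: dist = v0:0,v1:inf,v2:inf,v3:1,v4:3,v5:inf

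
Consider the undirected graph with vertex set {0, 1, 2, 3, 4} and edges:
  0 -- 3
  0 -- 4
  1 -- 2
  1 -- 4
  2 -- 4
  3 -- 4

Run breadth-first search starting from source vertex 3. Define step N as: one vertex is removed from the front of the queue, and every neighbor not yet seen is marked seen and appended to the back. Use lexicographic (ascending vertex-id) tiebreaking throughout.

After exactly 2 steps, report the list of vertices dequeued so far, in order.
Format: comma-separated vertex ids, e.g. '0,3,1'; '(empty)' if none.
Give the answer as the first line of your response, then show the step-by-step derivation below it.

3,0

step 1: dequeue 3; queue=[0,4]; order=3
step 2: dequeue 0; queue=[4]; order=3,0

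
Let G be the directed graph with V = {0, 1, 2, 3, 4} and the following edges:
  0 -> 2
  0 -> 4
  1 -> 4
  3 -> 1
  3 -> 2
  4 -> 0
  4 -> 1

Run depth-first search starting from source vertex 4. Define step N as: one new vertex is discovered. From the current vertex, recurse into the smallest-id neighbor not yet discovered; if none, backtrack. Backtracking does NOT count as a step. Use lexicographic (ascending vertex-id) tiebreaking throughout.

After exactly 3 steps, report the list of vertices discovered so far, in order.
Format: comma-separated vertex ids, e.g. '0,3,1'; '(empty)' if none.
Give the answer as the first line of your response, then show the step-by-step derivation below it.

4,0,2

step 1: discover 4; path=4; order=4
step 2: discover 0; path=4>0; order=4,0
step 3: discover 2; path=4>0>2; order=4,0,2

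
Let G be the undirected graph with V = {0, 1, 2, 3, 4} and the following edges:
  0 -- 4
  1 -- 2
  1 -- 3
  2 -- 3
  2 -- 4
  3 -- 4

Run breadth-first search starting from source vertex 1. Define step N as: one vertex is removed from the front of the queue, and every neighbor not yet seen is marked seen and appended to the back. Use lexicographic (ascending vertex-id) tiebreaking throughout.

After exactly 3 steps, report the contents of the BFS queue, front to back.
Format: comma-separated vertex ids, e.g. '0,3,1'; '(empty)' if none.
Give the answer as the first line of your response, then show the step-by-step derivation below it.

4

step 1: dequeue 1; queue=[2,3]; order=1
step 2: dequeue 2; queue=[3,4]; order=1,2
step 3: dequeue 3; queue=[4]; order=1,2,3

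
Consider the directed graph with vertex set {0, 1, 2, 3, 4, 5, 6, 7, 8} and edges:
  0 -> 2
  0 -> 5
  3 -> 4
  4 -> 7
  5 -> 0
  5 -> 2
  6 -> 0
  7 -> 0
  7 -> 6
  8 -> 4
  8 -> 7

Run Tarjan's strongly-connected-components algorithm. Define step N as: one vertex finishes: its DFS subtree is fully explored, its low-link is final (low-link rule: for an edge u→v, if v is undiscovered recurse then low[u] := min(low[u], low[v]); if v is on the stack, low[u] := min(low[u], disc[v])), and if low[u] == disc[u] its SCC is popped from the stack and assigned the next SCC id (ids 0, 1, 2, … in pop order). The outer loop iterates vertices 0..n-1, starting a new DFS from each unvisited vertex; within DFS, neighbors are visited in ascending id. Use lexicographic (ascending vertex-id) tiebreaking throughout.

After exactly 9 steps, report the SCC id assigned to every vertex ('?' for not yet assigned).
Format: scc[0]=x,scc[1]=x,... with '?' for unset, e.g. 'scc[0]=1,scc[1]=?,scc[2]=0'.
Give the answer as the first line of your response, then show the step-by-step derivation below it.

scc[0]=1,scc[1]=2,scc[2]=0,scc[3]=6,scc[4]=5,scc[5]=1,scc[6]=3,scc[7]=4,scc[8]=7

step 1: low=(low[0]=0,low[1]=?,low[2]=1,low[3]=?,low[4]=?,low[5]=?,low[6]=?,low[7]=?,low[8]=?); scc=(scc[0]=?,scc[1]=?,scc[2]=0,scc[3]=?,scc[4]=?,scc[5]=?,scc[6]=?,scc[7]=?,scc[8]=?)
step 2: low=(low[0]=0,low[1]=?,low[2]=1,low[3]=?,low[4]=?,low[5]=0,low[6]=?,low[7]=?,low[8]=?); scc=(scc[0]=?,scc[1]=?,scc[2]=0,scc[3]=?,scc[4]=?,scc[5]=?,scc[6]=?,scc[7]=?,scc[8]=?)
step 3: low=(low[0]=0,low[1]=?,low[2]=1,low[3]=?,low[4]=?,low[5]=0,low[6]=?,low[7]=?,low[8]=?); scc=(scc[0]=1,scc[1]=?,scc[2]=0,scc[3]=?,scc[4]=?,scc[5]=1,scc[6]=?,scc[7]=?,scc[8]=?)
step 4: low=(low[0]=0,low[1]=3,low[2]=1,low[3]=?,low[4]=?,low[5]=0,low[6]=?,low[7]=?,low[8]=?); scc=(scc[0]=1,scc[1]=2,scc[2]=0,scc[3]=?,scc[4]=?,scc[5]=1,scc[6]=?,scc[7]=?,scc[8]=?)
step 5: low=(low[0]=0,low[1]=3,low[2]=1,low[3]=4,low[4]=5,low[5]=0,low[6]=7,low[7]=6,low[8]=?); scc=(scc[0]=1,scc[1]=2,scc[2]=0,scc[3]=?,scc[4]=?,scc[5]=1,scc[6]=3,scc[7]=?,scc[8]=?)
step 6: low=(low[0]=0,low[1]=3,low[2]=1,low[3]=4,low[4]=5,low[5]=0,low[6]=7,low[7]=6,low[8]=?); scc=(scc[0]=1,scc[1]=2,scc[2]=0,scc[3]=?,scc[4]=?,scc[5]=1,scc[6]=3,scc[7]=4,scc[8]=?)
step 7: low=(low[0]=0,low[1]=3,low[2]=1,low[3]=4,low[4]=5,low[5]=0,low[6]=7,low[7]=6,low[8]=?); scc=(scc[0]=1,scc[1]=2,scc[2]=0,scc[3]=?,scc[4]=5,scc[5]=1,scc[6]=3,scc[7]=4,scc[8]=?)
step 8: low=(low[0]=0,low[1]=3,low[2]=1,low[3]=4,low[4]=5,low[5]=0,low[6]=7,low[7]=6,low[8]=?); scc=(scc[0]=1,scc[1]=2,scc[2]=0,scc[3]=6,scc[4]=5,scc[5]=1,scc[6]=3,scc[7]=4,scc[8]=?)
step 9: low=(low[0]=0,low[1]=3,low[2]=1,low[3]=4,low[4]=5,low[5]=0,low[6]=7,low[7]=6,low[8]=8); scc=(scc[0]=1,scc[1]=2,scc[2]=0,scc[3]=6,scc[4]=5,scc[5]=1,scc[6]=3,scc[7]=4,scc[8]=7)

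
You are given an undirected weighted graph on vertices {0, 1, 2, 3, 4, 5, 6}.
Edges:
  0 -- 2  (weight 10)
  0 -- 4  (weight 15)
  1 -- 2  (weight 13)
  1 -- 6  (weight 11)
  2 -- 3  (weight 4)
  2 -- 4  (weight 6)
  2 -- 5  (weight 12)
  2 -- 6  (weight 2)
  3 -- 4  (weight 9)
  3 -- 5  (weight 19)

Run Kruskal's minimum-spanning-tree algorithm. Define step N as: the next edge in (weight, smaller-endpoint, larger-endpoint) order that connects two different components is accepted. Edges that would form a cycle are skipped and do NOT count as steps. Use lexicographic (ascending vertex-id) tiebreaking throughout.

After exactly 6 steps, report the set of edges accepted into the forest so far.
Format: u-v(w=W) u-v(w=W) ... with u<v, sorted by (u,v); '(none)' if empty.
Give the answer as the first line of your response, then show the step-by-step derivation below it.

0-2(w=10) 1-6(w=11) 2-3(w=4) 2-4(w=6) 2-5(w=12) 2-6(w=2)

step 1: add edge 2-6 (w=2); MST = {2-6(w=2)}
step 2: add edge 2-3 (w=4); MST = {2-3(w=4) 2-6(w=2)}
step 3: add edge 2-4 (w=6); MST = {2-3(w=4) 2-4(w=6) 2-6(w=2)}
step 4: add edge 0-2 (w=10); MST = {0-2(w=10) 2-3(w=4) 2-4(w=6) 2-6(w=2)}
step 5: add edge 1-6 (w=11); MST = {0-2(w=10) 1-6(w=11) 2-3(w=4) 2-4(w=6) 2-6(w=2)}
step 6: add edge 2-5 (w=12); MST = {0-2(w=10) 1-6(w=11) 2-3(w=4) 2-4(w=6) 2-5(w=12) 2-6(w=2)}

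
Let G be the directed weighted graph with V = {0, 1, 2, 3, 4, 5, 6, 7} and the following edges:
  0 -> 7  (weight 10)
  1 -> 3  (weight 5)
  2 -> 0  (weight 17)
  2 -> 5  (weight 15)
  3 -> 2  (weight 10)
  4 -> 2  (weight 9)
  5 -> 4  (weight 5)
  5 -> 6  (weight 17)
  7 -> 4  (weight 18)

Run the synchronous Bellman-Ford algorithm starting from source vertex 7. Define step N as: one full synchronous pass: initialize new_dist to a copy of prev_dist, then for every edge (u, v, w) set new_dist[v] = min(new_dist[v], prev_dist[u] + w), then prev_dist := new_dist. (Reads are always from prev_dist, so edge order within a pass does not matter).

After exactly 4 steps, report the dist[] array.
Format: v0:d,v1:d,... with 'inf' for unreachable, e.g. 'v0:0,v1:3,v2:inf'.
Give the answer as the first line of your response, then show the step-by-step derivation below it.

v0:44,v1:inf,v2:27,v3:inf,v4:18,v5:42,v6:59,v7:0

step 1: dist = v0:inf,v1:inf,v2:inf,v3:inf,v4:18,v5:inf,v6:inf,v7:0
step 2: dist = v0:inf,v1:inf,v2:27,v3:inf,v4:18,v5:inf,v6:inf,v7:0
step 3: dist = v0:44,v1:inf,v2:27,v3:inf,v4:18,v5:42,v6:inf,v7:0
step 4: dist = v0:44,v1:inf,v2:27,v3:inf,v4:18,v5:42,v6:59,v7:0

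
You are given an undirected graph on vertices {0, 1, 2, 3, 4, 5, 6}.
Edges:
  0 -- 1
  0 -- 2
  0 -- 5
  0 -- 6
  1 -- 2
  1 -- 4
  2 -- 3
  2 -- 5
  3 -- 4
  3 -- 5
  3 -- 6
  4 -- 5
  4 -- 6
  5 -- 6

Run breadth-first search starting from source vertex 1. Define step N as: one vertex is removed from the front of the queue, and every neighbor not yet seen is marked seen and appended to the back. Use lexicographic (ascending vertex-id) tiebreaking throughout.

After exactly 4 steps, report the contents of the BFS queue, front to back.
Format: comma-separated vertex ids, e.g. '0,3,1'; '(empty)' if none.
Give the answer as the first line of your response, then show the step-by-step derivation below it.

5,6,3

step 1: dequeue 1; queue=[0,2,4]; order=1
step 2: dequeue 0; queue=[2,4,5,6]; order=1,0
step 3: dequeue 2; queue=[4,5,6,3]; order=1,0,2
step 4: dequeue 4; queue=[5,6,3]; order=1,0,2,4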